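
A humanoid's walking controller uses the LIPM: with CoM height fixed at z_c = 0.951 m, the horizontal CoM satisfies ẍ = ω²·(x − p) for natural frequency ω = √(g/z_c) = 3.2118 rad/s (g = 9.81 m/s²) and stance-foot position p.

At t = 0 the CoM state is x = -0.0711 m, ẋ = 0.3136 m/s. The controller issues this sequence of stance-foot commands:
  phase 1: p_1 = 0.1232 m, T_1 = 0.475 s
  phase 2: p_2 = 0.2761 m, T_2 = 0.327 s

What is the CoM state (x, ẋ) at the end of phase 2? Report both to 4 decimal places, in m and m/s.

x = -0.6155, ẋ = -2.6204

phase 1: p=0.1232, T=0.475, ωT=1.525605, cosh=2.407707, sinh=2.190218; start (x,ẋ)=(-0.071100, 0.313600) → end (x,ẋ)=(-0.130765, -0.611754)
phase 2: p=0.2761, T=0.327, ωT=1.050259, cosh=1.604119, sinh=1.254271; start (x,ẋ)=(-0.130765, -0.611754) → end (x,ẋ)=(-0.615462, -2.620369)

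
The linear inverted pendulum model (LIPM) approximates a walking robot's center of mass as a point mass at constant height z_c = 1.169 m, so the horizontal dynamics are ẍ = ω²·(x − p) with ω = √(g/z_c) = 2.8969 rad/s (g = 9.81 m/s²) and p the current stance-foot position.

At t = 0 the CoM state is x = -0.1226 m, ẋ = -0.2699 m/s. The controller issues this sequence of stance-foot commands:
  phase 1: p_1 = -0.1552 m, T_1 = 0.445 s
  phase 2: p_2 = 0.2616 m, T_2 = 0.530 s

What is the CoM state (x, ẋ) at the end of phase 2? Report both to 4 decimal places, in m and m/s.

phase 1: p=-0.1552, T=0.445, ωT=1.289121, cosh=1.952553, sinh=1.677040; start (x,ẋ)=(-0.122600, -0.269900) → end (x,ẋ)=(-0.247794, -0.368616)
phase 2: p=0.2616, T=0.530, ωT=1.535357, cosh=2.429181, sinh=2.213802; start (x,ẋ)=(-0.247794, -0.368616) → end (x,ẋ)=(-1.257506, -4.162263)

x = -1.2575, ẋ = -4.1623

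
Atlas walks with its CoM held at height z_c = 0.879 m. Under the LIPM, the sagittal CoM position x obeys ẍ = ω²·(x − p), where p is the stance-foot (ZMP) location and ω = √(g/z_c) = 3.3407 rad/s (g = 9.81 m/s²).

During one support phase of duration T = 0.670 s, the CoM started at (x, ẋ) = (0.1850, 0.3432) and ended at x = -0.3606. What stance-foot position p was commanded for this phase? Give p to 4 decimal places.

p = 0.4581

ωT = 3.3407·0.670 = 2.238269; cosh(ωT) = 4.741864, sinh(ωT) = 4.635221
x(T) = p + (x₀−p)·cosh(ωT) + (ẋ₀/ω)·sinh(ωT) ⇒ p·(1 − cosh) = x(T) − x₀·cosh − (ẋ₀/ω)·sinh
numerator   = -0.3606 − (0.1850)·4.741864 − (0.3432/3.3407)·4.635221 = -1.714035
denominator = 1 − 4.741864 = -3.741864
p = -1.714035 / -3.741864 = 0.4581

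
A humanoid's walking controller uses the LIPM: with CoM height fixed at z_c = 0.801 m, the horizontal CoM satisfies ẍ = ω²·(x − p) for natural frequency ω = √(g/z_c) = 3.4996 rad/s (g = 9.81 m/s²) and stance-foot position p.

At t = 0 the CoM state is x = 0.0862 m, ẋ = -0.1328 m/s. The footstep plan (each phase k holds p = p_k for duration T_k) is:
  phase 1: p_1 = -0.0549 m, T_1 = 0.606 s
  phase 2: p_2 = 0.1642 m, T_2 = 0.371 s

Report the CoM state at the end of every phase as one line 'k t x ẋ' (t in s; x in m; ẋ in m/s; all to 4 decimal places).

phase 1: p=-0.0549, T=0.606, ωT=2.120758, cosh=4.228696, sinh=4.108755; start (x,ẋ)=(0.086200, -0.132800) → end (x,ẋ)=(0.385853, 1.467306)
phase 2: p=0.1642, T=0.371, ωT=1.298352, cosh=1.968117, sinh=1.695136; start (x,ẋ)=(0.385853, 1.467306) → end (x,ẋ)=(1.311173, 4.202744)

1 0.6060 0.3859 1.4673
2 0.9770 1.3112 4.2027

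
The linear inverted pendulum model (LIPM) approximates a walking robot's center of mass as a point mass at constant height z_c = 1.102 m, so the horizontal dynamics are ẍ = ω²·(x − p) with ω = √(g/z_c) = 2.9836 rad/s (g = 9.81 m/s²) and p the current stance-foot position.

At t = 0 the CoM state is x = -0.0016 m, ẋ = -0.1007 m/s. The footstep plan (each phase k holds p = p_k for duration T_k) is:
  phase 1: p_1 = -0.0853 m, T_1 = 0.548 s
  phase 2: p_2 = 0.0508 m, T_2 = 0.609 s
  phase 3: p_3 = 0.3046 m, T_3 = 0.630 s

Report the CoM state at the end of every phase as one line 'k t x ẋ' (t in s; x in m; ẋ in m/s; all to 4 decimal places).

1 0.5480 0.0543 0.3481
2 1.1570 0.4112 1.1301
3 1.7870 1.8735 4.8051

phase 1: p=-0.0853, T=0.548, ωT=1.635013, cosh=2.662237, sinh=2.467287; start (x,ẋ)=(-0.001600, -0.100700) → end (x,ẋ)=(0.054255, 0.348062)
phase 2: p=0.0508, T=0.609, ωT=1.817012, cosh=3.157979, sinh=2.995468; start (x,ẋ)=(0.054255, 0.348062) → end (x,ẋ)=(0.411158, 1.130053)
phase 3: p=0.3046, T=0.630, ωT=1.879668, cosh=3.351985, sinh=3.199344; start (x,ẋ)=(0.411158, 1.130053) → end (x,ẋ)=(1.873549, 4.805080)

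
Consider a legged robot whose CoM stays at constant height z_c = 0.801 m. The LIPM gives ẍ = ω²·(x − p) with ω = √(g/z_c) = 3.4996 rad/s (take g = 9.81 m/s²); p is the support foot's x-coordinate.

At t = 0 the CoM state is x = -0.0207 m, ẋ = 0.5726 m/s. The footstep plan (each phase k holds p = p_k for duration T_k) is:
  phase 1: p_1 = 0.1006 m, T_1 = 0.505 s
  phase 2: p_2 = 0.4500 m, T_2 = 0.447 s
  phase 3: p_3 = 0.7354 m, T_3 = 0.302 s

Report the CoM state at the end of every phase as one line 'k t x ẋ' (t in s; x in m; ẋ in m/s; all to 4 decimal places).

phase 1: p=0.1006, T=0.505, ωT=1.767298, cosh=3.012903, sinh=2.842109; start (x,ẋ)=(-0.020700, 0.572600) → end (x,ẋ)=(0.200157, 0.518709)
phase 2: p=0.4500, T=0.447, ωT=1.564321, cosh=2.494330, sinh=2.285100; start (x,ẋ)=(0.200157, 0.518709) → end (x,ẋ)=(0.165505, -0.704147)
phase 3: p=0.7354, T=0.302, ωT=1.056879, cosh=1.612458, sinh=1.264919; start (x,ẋ)=(0.165505, -0.704147) → end (x,ẋ)=(-0.438043, -3.658167)

1 0.5050 0.2002 0.5187
2 0.9520 0.1655 -0.7041
3 1.2540 -0.4380 -3.6582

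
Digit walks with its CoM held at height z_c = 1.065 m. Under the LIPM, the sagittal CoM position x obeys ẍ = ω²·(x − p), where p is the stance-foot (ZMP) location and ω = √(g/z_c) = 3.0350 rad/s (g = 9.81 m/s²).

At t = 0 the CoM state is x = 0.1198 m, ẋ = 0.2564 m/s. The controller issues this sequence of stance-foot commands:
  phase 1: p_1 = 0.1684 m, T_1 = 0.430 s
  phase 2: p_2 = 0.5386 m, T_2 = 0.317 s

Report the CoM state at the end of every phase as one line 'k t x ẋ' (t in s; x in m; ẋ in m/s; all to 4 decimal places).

1 0.4300 0.2165 0.2556
2 0.7470 0.1497 -0.7092

phase 1: p=0.1684, T=0.430, ωT=1.305050, cosh=1.979516, sinh=1.708357; start (x,ẋ)=(0.119800, 0.256400) → end (x,ẋ)=(0.216519, 0.255564)
phase 2: p=0.5386, T=0.317, ωT=0.962095, cosh=1.499633, sinh=1.117541; start (x,ẋ)=(0.216519, 0.255564) → end (x,ẋ)=(0.149700, -0.709162)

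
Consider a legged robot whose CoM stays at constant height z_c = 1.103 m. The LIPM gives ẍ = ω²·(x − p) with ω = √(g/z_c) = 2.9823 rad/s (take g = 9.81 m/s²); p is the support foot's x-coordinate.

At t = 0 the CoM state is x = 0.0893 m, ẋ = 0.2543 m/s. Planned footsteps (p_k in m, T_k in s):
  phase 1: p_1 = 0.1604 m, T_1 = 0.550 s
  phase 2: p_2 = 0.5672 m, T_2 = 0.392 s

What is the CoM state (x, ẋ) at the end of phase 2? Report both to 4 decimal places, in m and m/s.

phase 1: p=0.1604, T=0.550, ωT=1.640265, cosh=2.675232, sinh=2.481304; start (x,ẋ)=(0.089300, 0.254300) → end (x,ẋ)=(0.181771, 0.154172)
phase 2: p=0.5672, T=0.392, ωT=1.169062, cosh=1.764814, sinh=1.454156; start (x,ẋ)=(0.181771, 0.154172) → end (x,ẋ)=(-0.037837, -1.399416)

x = -0.0378, ẋ = -1.3994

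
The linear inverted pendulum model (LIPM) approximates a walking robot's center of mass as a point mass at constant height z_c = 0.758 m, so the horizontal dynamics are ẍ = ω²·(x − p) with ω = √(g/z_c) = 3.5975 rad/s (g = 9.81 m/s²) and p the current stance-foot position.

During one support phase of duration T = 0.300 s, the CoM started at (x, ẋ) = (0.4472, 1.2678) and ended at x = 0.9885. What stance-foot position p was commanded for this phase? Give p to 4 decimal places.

ωT = 3.5975·0.300 = 1.079250; cosh(ωT) = 1.641161, sinh(ωT) = 1.301311
x(T) = p + (x₀−p)·cosh(ωT) + (ẋ₀/ω)·sinh(ωT) ⇒ p·(1 − cosh) = x(T) − x₀·cosh − (ẋ₀/ω)·sinh
numerator   = 0.9885 − (0.4472)·1.641161 − (1.2678/3.5975)·1.301311 = -0.204024
denominator = 1 − 1.641161 = -0.641161
p = -0.204024 / -0.641161 = 0.3182

p = 0.3182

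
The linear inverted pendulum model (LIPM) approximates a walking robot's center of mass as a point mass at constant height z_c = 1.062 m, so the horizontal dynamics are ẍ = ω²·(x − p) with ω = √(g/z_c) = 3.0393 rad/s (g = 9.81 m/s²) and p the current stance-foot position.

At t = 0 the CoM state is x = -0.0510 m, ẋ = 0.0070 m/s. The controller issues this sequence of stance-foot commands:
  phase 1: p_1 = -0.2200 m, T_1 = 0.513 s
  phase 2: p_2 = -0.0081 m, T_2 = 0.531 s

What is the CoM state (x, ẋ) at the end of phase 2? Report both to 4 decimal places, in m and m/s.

x = 1.4875, ẋ = 4.6527

phase 1: p=-0.2200, T=0.513, ωT=1.559161, cosh=2.482571, sinh=2.272259; start (x,ẋ)=(-0.051000, 0.007000) → end (x,ẋ)=(0.204788, 1.184505)
phase 2: p=-0.0081, T=0.531, ωT=1.613868, cosh=2.610658, sinh=2.411543; start (x,ẋ)=(0.204788, 1.184505) → end (x,ẋ)=(1.487527, 4.652678)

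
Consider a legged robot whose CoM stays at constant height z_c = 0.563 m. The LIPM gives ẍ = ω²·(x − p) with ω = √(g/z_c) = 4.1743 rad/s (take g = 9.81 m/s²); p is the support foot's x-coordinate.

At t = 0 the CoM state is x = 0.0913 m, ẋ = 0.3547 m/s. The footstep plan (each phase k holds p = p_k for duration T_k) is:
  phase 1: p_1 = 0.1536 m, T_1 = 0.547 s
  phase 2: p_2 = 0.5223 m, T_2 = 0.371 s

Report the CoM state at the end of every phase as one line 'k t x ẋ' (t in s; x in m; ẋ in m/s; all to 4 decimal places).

phase 1: p=0.1536, T=0.547, ωT=2.283342, cosh=4.955676, sinh=4.853733; start (x,ẋ)=(0.091300, 0.354700) → end (x,ẋ)=(0.257294, 0.495522)
phase 2: p=0.5223, T=0.371, ωT=1.548665, cosh=2.458859, sinh=2.246327; start (x,ẋ)=(0.257294, 0.495522) → end (x,ẋ)=(0.137345, -1.266498)

1 0.5470 0.2573 0.4955
2 0.9180 0.1373 -1.2665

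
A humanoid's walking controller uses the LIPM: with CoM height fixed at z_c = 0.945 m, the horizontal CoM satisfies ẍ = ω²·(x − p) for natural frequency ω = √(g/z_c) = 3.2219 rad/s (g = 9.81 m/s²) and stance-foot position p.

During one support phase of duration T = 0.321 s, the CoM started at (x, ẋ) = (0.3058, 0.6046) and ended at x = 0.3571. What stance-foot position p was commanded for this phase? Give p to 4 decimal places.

ωT = 3.2219·0.321 = 1.034230; cosh(ωT) = 1.584220, sinh(ωT) = 1.228720
x(T) = p + (x₀−p)·cosh(ωT) + (ẋ₀/ω)·sinh(ωT) ⇒ p·(1 − cosh) = x(T) − x₀·cosh − (ẋ₀/ω)·sinh
numerator   = 0.3571 − (0.3058)·1.584220 − (0.6046/3.2219)·1.228720 = -0.357928
denominator = 1 − 1.584220 = -0.584220
p = -0.357928 / -0.584220 = 0.6127

p = 0.6127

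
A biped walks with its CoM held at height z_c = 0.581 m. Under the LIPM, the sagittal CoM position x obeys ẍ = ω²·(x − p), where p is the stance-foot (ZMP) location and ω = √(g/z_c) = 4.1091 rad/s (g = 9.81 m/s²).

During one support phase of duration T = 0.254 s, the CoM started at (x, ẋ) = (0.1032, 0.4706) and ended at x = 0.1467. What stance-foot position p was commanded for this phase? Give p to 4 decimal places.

ωT = 4.1091·0.254 = 1.043711; cosh(ωT) = 1.595941, sinh(ωT) = 1.243796
x(T) = p + (x₀−p)·cosh(ωT) + (ẋ₀/ω)·sinh(ωT) ⇒ p·(1 − cosh) = x(T) − x₀·cosh − (ẋ₀/ω)·sinh
numerator   = 0.1467 − (0.1032)·1.595941 − (0.4706/4.1091)·1.243796 = -0.160448
denominator = 1 − 1.595941 = -0.595941
p = -0.160448 / -0.595941 = 0.2692

p = 0.2692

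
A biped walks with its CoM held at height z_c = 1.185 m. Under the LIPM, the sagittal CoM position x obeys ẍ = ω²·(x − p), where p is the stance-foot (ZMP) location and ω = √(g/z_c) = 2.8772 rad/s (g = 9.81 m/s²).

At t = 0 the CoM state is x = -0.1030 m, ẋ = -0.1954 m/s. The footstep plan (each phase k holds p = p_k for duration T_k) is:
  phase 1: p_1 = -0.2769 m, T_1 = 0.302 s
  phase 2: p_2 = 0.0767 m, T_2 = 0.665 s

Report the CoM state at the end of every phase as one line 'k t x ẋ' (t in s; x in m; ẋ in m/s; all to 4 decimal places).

1 0.3020 -0.0998 0.2176
2 0.9670 -0.2837 -0.9299

phase 1: p=-0.2769, T=0.302, ωT=0.868914, cosh=1.401864, sinh=0.982457; start (x,ẋ)=(-0.103000, -0.195400) → end (x,ẋ)=(-0.099838, 0.217643)
phase 2: p=0.0767, T=0.665, ωT=1.913338, cosh=3.461628, sinh=3.314041; start (x,ẋ)=(-0.099838, 0.217643) → end (x,ẋ)=(-0.283720, -0.929915)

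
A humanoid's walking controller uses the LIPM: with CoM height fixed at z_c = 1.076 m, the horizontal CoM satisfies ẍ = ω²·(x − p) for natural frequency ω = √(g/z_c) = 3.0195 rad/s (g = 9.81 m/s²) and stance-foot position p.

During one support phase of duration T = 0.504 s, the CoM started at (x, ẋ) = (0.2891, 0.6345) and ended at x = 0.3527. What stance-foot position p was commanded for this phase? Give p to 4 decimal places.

ωT = 3.0195·0.504 = 1.521828; cosh(ωT) = 2.399452, sinh(ωT) = 2.181139
x(T) = p + (x₀−p)·cosh(ωT) + (ẋ₀/ω)·sinh(ωT) ⇒ p·(1 − cosh) = x(T) − x₀·cosh − (ẋ₀/ω)·sinh
numerator   = 0.3527 − (0.2891)·2.399452 − (0.6345/3.0195)·2.181139 = -0.799313
denominator = 1 − 2.399452 = -1.399452
p = -0.799313 / -1.399452 = 0.5712

p = 0.5712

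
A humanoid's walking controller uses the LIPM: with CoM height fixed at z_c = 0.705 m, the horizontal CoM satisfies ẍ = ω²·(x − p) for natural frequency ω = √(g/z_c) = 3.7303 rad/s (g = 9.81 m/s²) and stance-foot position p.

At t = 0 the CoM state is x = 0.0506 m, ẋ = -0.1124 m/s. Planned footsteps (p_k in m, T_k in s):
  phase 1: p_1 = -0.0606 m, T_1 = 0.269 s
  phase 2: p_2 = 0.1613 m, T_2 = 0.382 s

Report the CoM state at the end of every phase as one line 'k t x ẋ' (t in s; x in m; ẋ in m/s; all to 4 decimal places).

phase 1: p=-0.0606, T=0.269, ωT=1.003451, cosh=1.547145, sinh=1.180533; start (x,ẋ)=(0.050600, -0.112400) → end (x,ẋ)=(0.075871, 0.315797)
phase 2: p=0.1613, T=0.382, ωT=1.424975, cosh=2.199133, sinh=1.958619; start (x,ẋ)=(0.075871, 0.315797) → end (x,ẋ)=(0.139242, 0.070316)

1 0.2690 0.0759 0.3158
2 0.6510 0.1392 0.0703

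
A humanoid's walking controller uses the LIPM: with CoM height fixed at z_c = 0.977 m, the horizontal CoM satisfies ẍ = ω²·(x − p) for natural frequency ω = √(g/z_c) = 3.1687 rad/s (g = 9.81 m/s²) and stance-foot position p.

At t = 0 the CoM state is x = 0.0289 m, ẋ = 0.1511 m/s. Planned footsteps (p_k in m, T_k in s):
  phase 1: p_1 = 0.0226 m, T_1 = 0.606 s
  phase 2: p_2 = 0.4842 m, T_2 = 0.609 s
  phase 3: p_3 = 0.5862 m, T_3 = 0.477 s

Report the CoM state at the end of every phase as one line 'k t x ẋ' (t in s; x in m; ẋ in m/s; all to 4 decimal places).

1 0.6060 0.2037 0.5932
2 1.2150 0.1290 -0.9104
3 1.6920 -1.1201 -5.2881

phase 1: p=0.0226, T=0.606, ωT=1.920232, cosh=3.484558, sinh=3.337985; start (x,ẋ)=(0.028900, 0.151100) → end (x,ẋ)=(0.203725, 0.593152)
phase 2: p=0.4842, T=0.609, ωT=1.929738, cosh=3.516447, sinh=3.371261; start (x,ẋ)=(0.203725, 0.593152) → end (x,ẋ)=(0.128995, -0.910389)
phase 3: p=0.5862, T=0.477, ωT=1.511470, cosh=2.376988, sinh=2.156402; start (x,ẋ)=(0.128995, -0.910389) → end (x,ẋ)=(-1.120120, -5.288063)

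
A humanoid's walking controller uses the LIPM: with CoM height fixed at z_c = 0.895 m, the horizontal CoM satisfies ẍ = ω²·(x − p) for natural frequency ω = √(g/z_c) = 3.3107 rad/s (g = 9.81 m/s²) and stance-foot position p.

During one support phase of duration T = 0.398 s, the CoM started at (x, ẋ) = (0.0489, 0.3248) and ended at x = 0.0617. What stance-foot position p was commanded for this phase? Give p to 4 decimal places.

ωT = 3.3107·0.398 = 1.317659; cosh(ωT) = 2.001214, sinh(ωT) = 1.733453
x(T) = p + (x₀−p)·cosh(ωT) + (ẋ₀/ω)·sinh(ωT) ⇒ p·(1 − cosh) = x(T) − x₀·cosh − (ẋ₀/ω)·sinh
numerator   = 0.0617 − (0.0489)·2.001214 − (0.3248/3.3107)·1.733453 = -0.206222
denominator = 1 − 2.001214 = -1.001214
p = -0.206222 / -1.001214 = 0.2060

p = 0.2060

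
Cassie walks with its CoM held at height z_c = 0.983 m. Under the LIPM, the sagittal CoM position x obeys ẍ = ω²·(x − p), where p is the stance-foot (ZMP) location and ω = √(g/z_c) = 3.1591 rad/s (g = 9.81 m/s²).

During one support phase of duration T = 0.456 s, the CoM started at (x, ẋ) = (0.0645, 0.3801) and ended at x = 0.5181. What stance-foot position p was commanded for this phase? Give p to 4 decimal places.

p = -0.1093

ωT = 3.1591·0.456 = 1.440550; cosh(ωT) = 2.229907, sinh(ωT) = 1.993109
x(T) = p + (x₀−p)·cosh(ωT) + (ẋ₀/ω)·sinh(ωT) ⇒ p·(1 − cosh) = x(T) − x₀·cosh − (ẋ₀/ω)·sinh
numerator   = 0.5181 − (0.0645)·2.229907 − (0.3801/3.1591)·1.993109 = 0.134462
denominator = 1 − 2.229907 = -1.229907
p = 0.134462 / -1.229907 = -0.1093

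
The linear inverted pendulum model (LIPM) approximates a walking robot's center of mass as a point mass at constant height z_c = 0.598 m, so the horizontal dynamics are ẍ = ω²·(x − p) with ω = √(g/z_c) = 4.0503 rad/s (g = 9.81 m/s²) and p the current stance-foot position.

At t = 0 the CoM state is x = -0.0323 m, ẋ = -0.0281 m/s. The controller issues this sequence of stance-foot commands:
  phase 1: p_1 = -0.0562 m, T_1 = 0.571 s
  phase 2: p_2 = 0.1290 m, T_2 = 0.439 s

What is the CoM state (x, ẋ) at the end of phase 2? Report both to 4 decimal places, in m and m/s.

phase 1: p=-0.0562, T=0.571, ωT=2.312721, cosh=5.100435, sinh=5.001443; start (x,ẋ)=(-0.032300, -0.028100) → end (x,ẋ)=(0.031002, 0.340828)
phase 2: p=0.1290, T=0.439, ωT=1.778082, cosh=3.043727, sinh=2.874765; start (x,ẋ)=(0.031002, 0.340828) → end (x,ẋ)=(0.072628, -0.103672)

x = 0.0726, ẋ = -0.1037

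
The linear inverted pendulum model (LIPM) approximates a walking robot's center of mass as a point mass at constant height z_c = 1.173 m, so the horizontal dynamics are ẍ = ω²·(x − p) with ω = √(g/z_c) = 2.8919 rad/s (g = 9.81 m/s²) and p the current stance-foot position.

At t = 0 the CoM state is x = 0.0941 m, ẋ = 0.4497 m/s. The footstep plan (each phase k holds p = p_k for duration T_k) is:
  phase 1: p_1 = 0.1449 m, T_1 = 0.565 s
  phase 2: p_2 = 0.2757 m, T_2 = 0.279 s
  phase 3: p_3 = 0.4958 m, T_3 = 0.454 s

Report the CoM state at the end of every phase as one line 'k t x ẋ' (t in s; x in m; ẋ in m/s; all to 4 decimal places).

1 0.5650 0.3930 0.8340
2 0.8440 0.6921 1.4249
3 1.2980 1.7364 3.8183

phase 1: p=0.1449, T=0.565, ωT=1.633923, cosh=2.659551, sinh=2.464388; start (x,ẋ)=(0.094100, 0.449700) → end (x,ẋ)=(0.393015, 0.833960)
phase 2: p=0.2757, T=0.279, ωT=0.806840, cosh=1.343541, sinh=0.897275; start (x,ẋ)=(0.393015, 0.833960) → end (x,ẋ)=(0.692072, 1.424873)
phase 3: p=0.4958, T=0.454, ωT=1.312923, cosh=1.993027, sinh=1.723994; start (x,ẋ)=(0.692072, 1.424873) → end (x,ẋ)=(1.736408, 3.818350)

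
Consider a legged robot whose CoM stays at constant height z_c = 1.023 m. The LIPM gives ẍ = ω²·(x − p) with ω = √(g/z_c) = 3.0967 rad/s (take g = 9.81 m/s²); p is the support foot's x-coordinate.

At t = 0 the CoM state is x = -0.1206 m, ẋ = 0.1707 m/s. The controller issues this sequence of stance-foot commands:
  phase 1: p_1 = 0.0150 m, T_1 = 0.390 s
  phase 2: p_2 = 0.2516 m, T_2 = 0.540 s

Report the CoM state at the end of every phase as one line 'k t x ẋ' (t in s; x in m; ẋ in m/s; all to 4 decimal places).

phase 1: p=0.0150, T=0.390, ωT=1.207713, cosh=1.822352, sinh=1.523472; start (x,ẋ)=(-0.120600, 0.170700) → end (x,ẋ)=(-0.148132, -0.328649)
phase 2: p=0.2516, T=0.540, ωT=1.672218, cosh=2.755897, sinh=2.568067; start (x,ẋ)=(-0.148132, -0.328649) → end (x,ẋ)=(-1.122567, -4.084608)

1 0.3900 -0.1481 -0.3286
2 0.9300 -1.1226 -4.0846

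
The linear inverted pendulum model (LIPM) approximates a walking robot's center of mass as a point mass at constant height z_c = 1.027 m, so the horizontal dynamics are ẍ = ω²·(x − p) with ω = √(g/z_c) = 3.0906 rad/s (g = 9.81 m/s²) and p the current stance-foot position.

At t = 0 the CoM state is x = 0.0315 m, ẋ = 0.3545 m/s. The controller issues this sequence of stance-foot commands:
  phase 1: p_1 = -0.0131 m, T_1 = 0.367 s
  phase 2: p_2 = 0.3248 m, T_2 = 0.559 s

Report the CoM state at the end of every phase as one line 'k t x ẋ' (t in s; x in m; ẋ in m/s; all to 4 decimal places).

phase 1: p=-0.0131, T=0.367, ωT=1.134250, cosh=1.715252, sinh=1.393589; start (x,ẋ)=(0.031500, 0.354500) → end (x,ẋ)=(0.223249, 0.800150)
phase 2: p=0.3248, T=0.559, ωT=1.727645, cosh=2.902545, sinh=2.724843; start (x,ẋ)=(0.223249, 0.800150) → end (x,ẋ)=(0.735499, 1.467268)

1 0.3670 0.2232 0.8002
2 0.9260 0.7355 1.4673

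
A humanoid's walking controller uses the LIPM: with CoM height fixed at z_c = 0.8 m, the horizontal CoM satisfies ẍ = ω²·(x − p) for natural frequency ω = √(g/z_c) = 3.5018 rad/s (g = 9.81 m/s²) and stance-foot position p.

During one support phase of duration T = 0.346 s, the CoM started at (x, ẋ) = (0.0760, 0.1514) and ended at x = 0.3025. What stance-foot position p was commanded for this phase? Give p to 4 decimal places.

p = -0.1176

ωT = 3.5018·0.346 = 1.211623; cosh(ωT) = 1.828322, sinh(ωT) = 1.530609
x(T) = p + (x₀−p)·cosh(ωT) + (ẋ₀/ω)·sinh(ωT) ⇒ p·(1 − cosh) = x(T) − x₀·cosh − (ẋ₀/ω)·sinh
numerator   = 0.3025 − (0.0760)·1.828322 − (0.1514/3.5018)·1.530609 = 0.097372
denominator = 1 − 1.828322 = -0.828322
p = 0.097372 / -0.828322 = -0.1176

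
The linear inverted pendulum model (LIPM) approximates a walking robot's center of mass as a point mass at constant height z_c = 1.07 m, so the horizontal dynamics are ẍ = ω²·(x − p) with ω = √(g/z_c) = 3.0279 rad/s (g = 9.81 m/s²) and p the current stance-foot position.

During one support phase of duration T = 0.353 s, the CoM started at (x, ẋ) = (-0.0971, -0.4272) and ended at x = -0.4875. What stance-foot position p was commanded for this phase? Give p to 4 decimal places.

ωT = 3.0279·0.353 = 1.068849; cosh(ωT) = 1.627714, sinh(ωT) = 1.284311
x(T) = p + (x₀−p)·cosh(ωT) + (ẋ₀/ω)·sinh(ωT) ⇒ p·(1 − cosh) = x(T) − x₀·cosh − (ẋ₀/ω)·sinh
numerator   = -0.4875 − (-0.0971)·1.627714 − (-0.4272/3.0279)·1.284311 = -0.148248
denominator = 1 − 1.627714 = -0.627714
p = -0.148248 / -0.627714 = 0.2362

p = 0.2362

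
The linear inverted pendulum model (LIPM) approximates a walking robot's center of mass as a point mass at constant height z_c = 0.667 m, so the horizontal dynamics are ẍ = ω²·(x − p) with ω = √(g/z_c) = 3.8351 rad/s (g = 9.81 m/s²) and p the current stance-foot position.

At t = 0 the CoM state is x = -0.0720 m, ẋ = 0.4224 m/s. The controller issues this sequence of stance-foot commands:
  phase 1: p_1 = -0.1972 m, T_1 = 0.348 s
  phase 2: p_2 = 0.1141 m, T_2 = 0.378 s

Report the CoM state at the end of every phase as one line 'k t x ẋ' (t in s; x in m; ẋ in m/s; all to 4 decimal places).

phase 1: p=-0.1972, T=0.348, ωT=1.334615, cosh=2.030896, sinh=1.767636; start (x,ẋ)=(-0.072000, 0.422400) → end (x,ẋ)=(0.251757, 1.706589)
phase 2: p=0.1141, T=0.378, ωT=1.449668, cosh=2.248173, sinh=2.013525; start (x,ẋ)=(0.251757, 1.706589) → end (x,ẋ)=(1.319579, 4.899702)

1 0.3480 0.2518 1.7066
2 0.7260 1.3196 4.8997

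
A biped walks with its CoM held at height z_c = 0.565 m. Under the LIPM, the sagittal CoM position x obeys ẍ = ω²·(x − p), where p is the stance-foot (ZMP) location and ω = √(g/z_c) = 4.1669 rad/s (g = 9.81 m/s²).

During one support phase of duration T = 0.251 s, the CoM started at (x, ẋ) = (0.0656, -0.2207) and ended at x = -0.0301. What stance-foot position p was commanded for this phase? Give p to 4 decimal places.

p = 0.1151

ωT = 4.1669·0.251 = 1.045892; cosh(ωT) = 1.598657, sinh(ωT) = 1.247279
x(T) = p + (x₀−p)·cosh(ωT) + (ẋ₀/ω)·sinh(ωT) ⇒ p·(1 − cosh) = x(T) − x₀·cosh − (ẋ₀/ω)·sinh
numerator   = -0.0301 − (0.0656)·1.598657 − (-0.2207/4.1669)·1.247279 = -0.068910
denominator = 1 − 1.598657 = -0.598657
p = -0.068910 / -0.598657 = 0.1151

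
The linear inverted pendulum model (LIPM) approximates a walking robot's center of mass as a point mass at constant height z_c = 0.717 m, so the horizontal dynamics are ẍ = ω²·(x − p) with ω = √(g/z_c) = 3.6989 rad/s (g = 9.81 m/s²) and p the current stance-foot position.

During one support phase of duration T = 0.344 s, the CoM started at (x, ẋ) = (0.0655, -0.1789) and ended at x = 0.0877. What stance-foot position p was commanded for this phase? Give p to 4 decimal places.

p = -0.0445

ωT = 3.6989·0.344 = 1.272422; cosh(ωT) = 1.924819, sinh(ωT) = 1.644667
x(T) = p + (x₀−p)·cosh(ωT) + (ẋ₀/ω)·sinh(ωT) ⇒ p·(1 − cosh) = x(T) − x₀·cosh − (ẋ₀/ω)·sinh
numerator   = 0.0877 − (0.0655)·1.924819 − (-0.1789/3.6989)·1.644667 = 0.041170
denominator = 1 − 1.924819 = -0.924819
p = 0.041170 / -0.924819 = -0.0445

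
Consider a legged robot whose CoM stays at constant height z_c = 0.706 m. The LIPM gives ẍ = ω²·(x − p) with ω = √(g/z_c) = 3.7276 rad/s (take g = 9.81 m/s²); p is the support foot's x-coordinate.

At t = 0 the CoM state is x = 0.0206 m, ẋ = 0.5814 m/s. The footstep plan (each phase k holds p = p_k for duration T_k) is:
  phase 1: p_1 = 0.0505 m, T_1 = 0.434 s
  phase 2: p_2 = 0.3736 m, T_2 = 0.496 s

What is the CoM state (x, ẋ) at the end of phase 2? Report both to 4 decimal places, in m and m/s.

phase 1: p=0.0505, T=0.434, ωT=1.617778, cosh=2.620108, sinh=2.421769; start (x,ẋ)=(0.020600, 0.581400) → end (x,ẋ)=(0.349886, 1.253412)
phase 2: p=0.3736, T=0.496, ωT=1.848890, cosh=3.255087, sinh=3.097675; start (x,ẋ)=(0.349886, 1.253412) → end (x,ẋ)=(1.338008, 3.806143)

x = 1.3380, ẋ = 3.8061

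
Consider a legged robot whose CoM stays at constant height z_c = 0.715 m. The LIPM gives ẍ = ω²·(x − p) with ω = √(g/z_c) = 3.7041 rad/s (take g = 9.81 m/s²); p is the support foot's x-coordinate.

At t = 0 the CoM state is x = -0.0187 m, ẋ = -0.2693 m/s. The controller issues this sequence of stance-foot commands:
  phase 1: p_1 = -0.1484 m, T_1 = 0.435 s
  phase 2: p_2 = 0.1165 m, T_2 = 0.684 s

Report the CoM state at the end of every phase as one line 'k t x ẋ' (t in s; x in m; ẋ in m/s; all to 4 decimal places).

phase 1: p=-0.1484, T=0.435, ωT=1.611283, cosh=2.604434, sinh=2.404803; start (x,ẋ)=(-0.018700, -0.269300) → end (x,ẋ)=(0.014558, 0.453945)
phase 2: p=0.1165, T=0.684, ωT=2.533604, cosh=6.339104, sinh=6.259732; start (x,ẋ)=(0.014558, 0.453945) → end (x,ẋ)=(0.237424, 0.513916)

1 0.4350 0.0146 0.4539
2 1.1190 0.2374 0.5139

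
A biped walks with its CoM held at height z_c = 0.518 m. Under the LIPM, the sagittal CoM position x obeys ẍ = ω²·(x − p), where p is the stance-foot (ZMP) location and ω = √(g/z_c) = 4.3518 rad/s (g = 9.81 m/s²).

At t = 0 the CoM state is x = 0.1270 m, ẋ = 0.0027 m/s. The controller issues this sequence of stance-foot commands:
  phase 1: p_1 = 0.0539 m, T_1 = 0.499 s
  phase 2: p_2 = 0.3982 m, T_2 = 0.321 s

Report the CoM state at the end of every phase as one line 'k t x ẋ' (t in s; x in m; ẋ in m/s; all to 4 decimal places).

phase 1: p=0.0539, T=0.499, ωT=2.171548, cosh=4.442928, sinh=4.328927; start (x,ẋ)=(0.127000, 0.002700) → end (x,ẋ)=(0.381364, 1.389099)
phase 2: p=0.3982, T=0.321, ωT=1.396928, cosh=2.145058, sinh=1.897702; start (x,ẋ)=(0.381364, 1.389099) → end (x,ẋ)=(0.967834, 2.840658)

1 0.4990 0.3814 1.3891
2 0.8200 0.9678 2.8407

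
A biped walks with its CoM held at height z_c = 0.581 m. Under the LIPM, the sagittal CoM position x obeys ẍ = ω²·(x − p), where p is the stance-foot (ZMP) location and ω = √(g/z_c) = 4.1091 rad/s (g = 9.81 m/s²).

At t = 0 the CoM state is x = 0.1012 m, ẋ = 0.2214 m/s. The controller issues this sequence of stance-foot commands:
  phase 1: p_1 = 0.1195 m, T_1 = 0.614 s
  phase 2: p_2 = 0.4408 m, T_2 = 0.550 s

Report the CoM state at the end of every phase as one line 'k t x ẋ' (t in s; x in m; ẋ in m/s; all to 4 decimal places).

1 0.6140 0.3384 0.9232
2 1.1640 1.0094 2.4769

phase 1: p=0.1195, T=0.614, ωT=2.522987, cosh=6.273000, sinh=6.192781; start (x,ẋ)=(0.101200, 0.221400) → end (x,ẋ)=(0.338374, 0.923167)
phase 2: p=0.4408, T=0.550, ωT=2.260005, cosh=4.843744, sinh=4.739394; start (x,ẋ)=(0.338374, 0.923167) → end (x,ẋ)=(1.009444, 2.476867)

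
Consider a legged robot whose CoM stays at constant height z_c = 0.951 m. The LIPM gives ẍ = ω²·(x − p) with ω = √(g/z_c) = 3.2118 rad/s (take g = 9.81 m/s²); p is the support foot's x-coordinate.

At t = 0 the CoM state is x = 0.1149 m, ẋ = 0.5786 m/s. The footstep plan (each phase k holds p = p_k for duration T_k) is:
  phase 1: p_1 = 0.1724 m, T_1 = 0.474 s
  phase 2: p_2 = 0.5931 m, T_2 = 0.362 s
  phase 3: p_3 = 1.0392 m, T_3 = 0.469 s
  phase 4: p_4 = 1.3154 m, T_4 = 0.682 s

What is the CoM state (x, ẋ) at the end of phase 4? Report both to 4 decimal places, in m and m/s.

phase 1: p=0.1724, T=0.474, ωT=1.522393, cosh=2.400685, sinh=2.182496; start (x,ẋ)=(0.114900, 0.578600) → end (x,ẋ)=(0.427533, 0.985976)
phase 2: p=0.5931, T=0.362, ωT=1.162672, cosh=1.755558, sinh=1.442909; start (x,ẋ)=(0.427533, 0.985976) → end (x,ẋ)=(0.745390, 0.963647)
phase 3: p=1.0392, T=0.469, ωT=1.506334, cosh=2.365944, sinh=2.144223; start (x,ẋ)=(0.745390, 0.963647) → end (x,ẋ)=(0.987401, 0.256522)
phase 4: p=1.3154, T=0.682, ωT=2.190448, cosh=4.525540, sinh=4.413673; start (x,ẋ)=(0.987401, 0.256522) → end (x,ẋ)=(0.183540, -3.488765)

x = 0.1835, ẋ = -3.4888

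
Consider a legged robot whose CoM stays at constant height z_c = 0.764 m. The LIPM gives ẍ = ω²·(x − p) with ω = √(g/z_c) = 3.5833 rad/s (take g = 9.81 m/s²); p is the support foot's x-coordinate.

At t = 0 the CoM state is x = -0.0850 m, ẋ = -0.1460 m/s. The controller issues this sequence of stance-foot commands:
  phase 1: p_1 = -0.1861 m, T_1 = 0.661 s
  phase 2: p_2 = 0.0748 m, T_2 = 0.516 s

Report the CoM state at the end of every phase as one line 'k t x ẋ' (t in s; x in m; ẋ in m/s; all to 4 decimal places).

phase 1: p=-0.1861, T=0.661, ωT=2.368561, cosh=5.387814, sinh=5.294199; start (x,ẋ)=(-0.085000, -0.146000) → end (x,ẋ)=(0.142898, 1.131317)
phase 2: p=0.0748, T=0.516, ωT=1.848983, cosh=3.255375, sinh=3.097978; start (x,ẋ)=(0.142898, 1.131317) → end (x,ẋ)=(1.274577, 4.438819)

1 0.6610 0.1429 1.1313
2 1.1770 1.2746 4.4388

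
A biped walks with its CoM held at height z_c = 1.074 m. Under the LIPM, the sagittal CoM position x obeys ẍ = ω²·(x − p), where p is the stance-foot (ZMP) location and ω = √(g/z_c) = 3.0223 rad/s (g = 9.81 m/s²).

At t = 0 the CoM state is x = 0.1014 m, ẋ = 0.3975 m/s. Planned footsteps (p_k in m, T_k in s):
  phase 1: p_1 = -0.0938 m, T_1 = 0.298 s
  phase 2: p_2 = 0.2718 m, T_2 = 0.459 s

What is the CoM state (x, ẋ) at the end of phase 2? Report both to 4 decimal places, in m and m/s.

phase 1: p=-0.0938, T=0.298, ωT=0.900645, cosh=1.433749, sinh=1.027442; start (x,ẋ)=(0.101400, 0.397500) → end (x,ẋ)=(0.321199, 1.176058)
phase 2: p=0.2718, T=0.459, ωT=1.387236, cosh=2.126766, sinh=1.877001; start (x,ẋ)=(0.321199, 1.176058) → end (x,ẋ)=(1.107252, 2.781435)

x = 1.1073, ẋ = 2.7814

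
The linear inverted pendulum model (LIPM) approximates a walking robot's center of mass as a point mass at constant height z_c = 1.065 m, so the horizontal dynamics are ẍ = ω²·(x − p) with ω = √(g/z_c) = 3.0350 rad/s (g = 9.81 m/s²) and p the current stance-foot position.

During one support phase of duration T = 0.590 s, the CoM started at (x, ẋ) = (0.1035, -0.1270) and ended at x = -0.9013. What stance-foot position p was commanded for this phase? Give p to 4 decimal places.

ωT = 3.0350·0.590 = 1.790650; cosh(ωT) = 3.080099, sinh(ωT) = 2.913248
x(T) = p + (x₀−p)·cosh(ωT) + (ẋ₀/ω)·sinh(ωT) ⇒ p·(1 − cosh) = x(T) − x₀·cosh − (ẋ₀/ω)·sinh
numerator   = -0.9013 − (0.1035)·3.080099 − (-0.1270/3.0350)·2.913248 = -1.098185
denominator = 1 − 3.080099 = -2.080099
p = -1.098185 / -2.080099 = 0.5279

p = 0.5279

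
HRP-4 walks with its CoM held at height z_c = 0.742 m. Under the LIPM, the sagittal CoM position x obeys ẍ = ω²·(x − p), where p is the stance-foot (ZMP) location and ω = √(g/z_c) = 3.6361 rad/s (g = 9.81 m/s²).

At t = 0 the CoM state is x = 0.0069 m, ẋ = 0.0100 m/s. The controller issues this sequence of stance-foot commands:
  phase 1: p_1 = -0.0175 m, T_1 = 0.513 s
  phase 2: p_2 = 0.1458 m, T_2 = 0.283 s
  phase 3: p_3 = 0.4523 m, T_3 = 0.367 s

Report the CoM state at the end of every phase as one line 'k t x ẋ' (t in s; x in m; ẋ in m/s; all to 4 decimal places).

1 0.5130 0.0718 0.3127
2 0.7960 0.1341 0.1651
3 1.1630 -0.1136 -1.7097

phase 1: p=-0.0175, T=0.513, ωT=1.865319, cosh=3.306422, sinh=3.151575; start (x,ẋ)=(0.006900, 0.010000) → end (x,ẋ)=(0.071844, 0.312675)
phase 2: p=0.1458, T=0.283, ωT=1.029016, cosh=1.577835, sinh=1.220477; start (x,ẋ)=(0.071844, 0.312675) → end (x,ẋ)=(0.134061, 0.165150)
phase 3: p=0.4523, T=0.367, ωT=1.334449, cosh=2.030602, sinh=1.767299; start (x,ẋ)=(0.134061, 0.165150) → end (x,ẋ)=(-0.113648, -1.709676)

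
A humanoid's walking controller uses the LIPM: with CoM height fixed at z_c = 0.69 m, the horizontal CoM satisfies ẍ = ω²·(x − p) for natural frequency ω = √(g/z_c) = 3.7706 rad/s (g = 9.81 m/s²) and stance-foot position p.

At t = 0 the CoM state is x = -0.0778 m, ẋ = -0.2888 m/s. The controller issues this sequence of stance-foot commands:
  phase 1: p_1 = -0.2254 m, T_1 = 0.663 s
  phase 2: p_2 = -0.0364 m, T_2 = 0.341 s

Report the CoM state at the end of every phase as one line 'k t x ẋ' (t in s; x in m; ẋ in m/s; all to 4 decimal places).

phase 1: p=-0.2254, T=0.663, ωT=2.499908, cosh=6.131732, sinh=6.049639; start (x,ẋ)=(-0.077800, -0.288800) → end (x,ẋ)=(0.216286, 1.596025)
phase 2: p=-0.0364, T=0.341, ωT=1.285775, cosh=1.946953, sinh=1.670516; start (x,ẋ)=(0.216286, 1.596025) → end (x,ẋ)=(1.162667, 4.699017)

1 0.6630 0.2163 1.5960
2 1.0040 1.1627 4.6990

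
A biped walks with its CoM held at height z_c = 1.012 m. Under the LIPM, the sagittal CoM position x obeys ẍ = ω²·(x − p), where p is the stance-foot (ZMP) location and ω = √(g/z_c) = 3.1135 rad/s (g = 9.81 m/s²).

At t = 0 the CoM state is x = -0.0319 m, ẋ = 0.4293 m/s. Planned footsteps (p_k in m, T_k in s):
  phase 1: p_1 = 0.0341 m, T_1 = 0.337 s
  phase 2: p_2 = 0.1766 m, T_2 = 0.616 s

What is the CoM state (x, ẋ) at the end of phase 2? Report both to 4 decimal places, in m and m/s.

x = 0.3745, ẋ = 0.7140

phase 1: p=0.0341, T=0.337, ωT=1.049250, cosh=1.602854, sinh=1.252653; start (x,ẋ)=(-0.031900, 0.429300) → end (x,ẋ)=(0.101032, 0.430696)
phase 2: p=0.1766, T=0.616, ωT=1.917916, cosh=3.476836, sinh=3.329923; start (x,ẋ)=(0.101032, 0.430696) → end (x,ẋ)=(0.374496, 0.713990)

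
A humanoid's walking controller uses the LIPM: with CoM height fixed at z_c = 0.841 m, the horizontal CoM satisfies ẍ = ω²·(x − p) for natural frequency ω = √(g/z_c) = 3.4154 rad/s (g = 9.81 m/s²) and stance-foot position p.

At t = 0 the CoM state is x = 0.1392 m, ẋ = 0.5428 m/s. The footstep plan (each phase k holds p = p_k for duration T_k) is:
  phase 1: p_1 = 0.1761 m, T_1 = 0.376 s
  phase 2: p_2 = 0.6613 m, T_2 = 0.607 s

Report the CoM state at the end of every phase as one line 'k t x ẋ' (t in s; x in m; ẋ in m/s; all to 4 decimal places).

1 0.3760 0.3694 0.8452
2 0.9830 0.4506 -0.4878

phase 1: p=0.1761, T=0.376, ωT=1.284190, cosh=1.944309, sinh=1.667434; start (x,ẋ)=(0.139200, 0.542800) → end (x,ẋ)=(0.369356, 0.845227)
phase 2: p=0.6613, T=0.607, ωT=2.073148, cosh=4.037799, sinh=3.912009; start (x,ẋ)=(0.369356, 0.845227) → end (x,ẋ)=(0.450613, -0.487835)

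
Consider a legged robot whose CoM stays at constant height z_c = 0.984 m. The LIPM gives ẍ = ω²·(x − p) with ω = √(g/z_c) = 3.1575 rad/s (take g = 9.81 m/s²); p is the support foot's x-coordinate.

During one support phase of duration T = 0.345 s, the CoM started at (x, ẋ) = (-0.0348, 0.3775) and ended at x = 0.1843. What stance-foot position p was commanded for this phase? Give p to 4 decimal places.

p = -0.1288

ωT = 3.1575·0.345 = 1.089338; cosh(ωT) = 1.654372, sinh(ωT) = 1.317932
x(T) = p + (x₀−p)·cosh(ωT) + (ẋ₀/ω)·sinh(ωT) ⇒ p·(1 − cosh) = x(T) − x₀·cosh − (ẋ₀/ω)·sinh
numerator   = 0.1843 − (-0.0348)·1.654372 − (0.3775/3.1575)·1.317932 = 0.084305
denominator = 1 − 1.654372 = -0.654372
p = 0.084305 / -0.654372 = -0.1288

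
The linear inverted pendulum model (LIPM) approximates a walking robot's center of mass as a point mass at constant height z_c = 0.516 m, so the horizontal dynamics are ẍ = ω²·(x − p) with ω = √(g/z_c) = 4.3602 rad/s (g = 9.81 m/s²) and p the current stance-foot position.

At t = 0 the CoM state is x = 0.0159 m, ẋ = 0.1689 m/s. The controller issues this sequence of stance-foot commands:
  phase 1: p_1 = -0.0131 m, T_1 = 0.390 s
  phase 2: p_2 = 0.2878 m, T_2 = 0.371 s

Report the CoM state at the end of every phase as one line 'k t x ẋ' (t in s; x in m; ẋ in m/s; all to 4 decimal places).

1 0.3900 0.1715 0.8126
2 0.7610 0.4344 0.9009

phase 1: p=-0.0131, T=0.390, ωT=1.700478, cosh=2.829580, sinh=2.646984; start (x,ẋ)=(0.015900, 0.168900) → end (x,ẋ)=(0.171493, 0.812616)
phase 2: p=0.2878, T=0.371, ωT=1.617634, cosh=2.619759, sinh=2.421391; start (x,ẋ)=(0.171493, 0.812616) → end (x,ẋ)=(0.434383, 0.900922)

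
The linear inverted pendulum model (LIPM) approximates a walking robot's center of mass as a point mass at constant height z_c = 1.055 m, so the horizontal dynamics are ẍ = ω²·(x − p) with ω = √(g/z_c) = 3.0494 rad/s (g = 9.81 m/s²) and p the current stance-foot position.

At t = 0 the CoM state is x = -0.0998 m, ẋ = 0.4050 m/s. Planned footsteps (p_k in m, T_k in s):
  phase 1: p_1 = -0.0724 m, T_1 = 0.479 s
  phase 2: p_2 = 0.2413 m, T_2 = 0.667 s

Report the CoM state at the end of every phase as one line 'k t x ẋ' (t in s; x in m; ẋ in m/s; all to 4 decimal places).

1 0.4790 0.1361 0.7492
2 1.1460 0.7554 1.7076

phase 1: p=-0.0724, T=0.479, ωT=1.460663, cosh=2.270448, sinh=2.038366; start (x,ẋ)=(-0.099800, 0.405000) → end (x,ẋ)=(0.136111, 0.749219)
phase 2: p=0.2413, T=0.667, ωT=2.033950, cosh=3.887519, sinh=3.756701; start (x,ẋ)=(0.136111, 0.749219) → end (x,ẋ)=(0.755375, 1.707592)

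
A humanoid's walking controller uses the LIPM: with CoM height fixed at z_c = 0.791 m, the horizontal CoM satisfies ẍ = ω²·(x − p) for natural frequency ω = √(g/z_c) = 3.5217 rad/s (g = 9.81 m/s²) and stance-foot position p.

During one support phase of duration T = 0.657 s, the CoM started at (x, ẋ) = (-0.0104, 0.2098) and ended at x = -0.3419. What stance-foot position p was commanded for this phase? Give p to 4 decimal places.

p = 0.1430

ωT = 3.5217·0.657 = 2.313757; cosh(ωT) = 5.105617, sinh(ωT) = 5.006728
x(T) = p + (x₀−p)·cosh(ωT) + (ẋ₀/ω)·sinh(ωT) ⇒ p·(1 − cosh) = x(T) − x₀·cosh − (ẋ₀/ω)·sinh
numerator   = -0.3419 − (-0.0104)·5.105617 − (0.2098/3.5217)·5.006728 = -0.587070
denominator = 1 − 5.105617 = -4.105617
p = -0.587070 / -4.105617 = 0.1430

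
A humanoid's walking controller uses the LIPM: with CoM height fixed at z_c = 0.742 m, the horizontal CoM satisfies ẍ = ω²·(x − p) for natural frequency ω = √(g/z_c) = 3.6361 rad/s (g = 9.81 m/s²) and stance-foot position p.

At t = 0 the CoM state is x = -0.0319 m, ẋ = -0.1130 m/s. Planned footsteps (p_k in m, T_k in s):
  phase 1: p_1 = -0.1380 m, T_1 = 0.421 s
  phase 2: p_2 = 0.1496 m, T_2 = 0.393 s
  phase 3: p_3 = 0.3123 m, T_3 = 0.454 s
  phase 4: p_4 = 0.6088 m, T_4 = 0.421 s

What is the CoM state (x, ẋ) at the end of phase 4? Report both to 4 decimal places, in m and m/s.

x = 0.9008, ẋ = 1.3290

phase 1: p=-0.1380, T=0.421, ωT=1.530798, cosh=2.419113, sinh=2.202751; start (x,ẋ)=(-0.031900, -0.113000) → end (x,ẋ)=(0.050213, 0.576440)
phase 2: p=0.1496, T=0.393, ωT=1.428987, cosh=2.207010, sinh=1.967459; start (x,ẋ)=(0.050213, 0.576440) → end (x,ẋ)=(0.242157, 0.561203)
phase 3: p=0.3123, T=0.454, ωT=1.650789, cosh=2.701495, sinh=2.509597; start (x,ẋ)=(0.242157, 0.561203) → end (x,ẋ)=(0.510145, 0.876020)
phase 4: p=0.6088, T=0.421, ωT=1.530798, cosh=2.419113, sinh=2.202751; start (x,ẋ)=(0.510145, 0.876020) → end (x,ẋ)=(0.900834, 1.329018)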